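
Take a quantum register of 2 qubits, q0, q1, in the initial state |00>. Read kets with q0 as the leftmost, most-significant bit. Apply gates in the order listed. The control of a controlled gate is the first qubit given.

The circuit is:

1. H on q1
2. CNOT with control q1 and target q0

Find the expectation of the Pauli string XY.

The observable XY averages to 0.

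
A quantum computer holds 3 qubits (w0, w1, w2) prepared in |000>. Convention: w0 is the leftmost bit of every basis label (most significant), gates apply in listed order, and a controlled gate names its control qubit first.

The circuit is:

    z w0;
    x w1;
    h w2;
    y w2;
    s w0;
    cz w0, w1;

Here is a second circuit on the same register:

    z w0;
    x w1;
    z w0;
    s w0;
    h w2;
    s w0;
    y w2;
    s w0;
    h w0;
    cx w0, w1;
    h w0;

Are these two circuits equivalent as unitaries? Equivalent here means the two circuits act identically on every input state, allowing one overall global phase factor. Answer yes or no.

No — the two circuits implement different unitaries, even allowing a global phase.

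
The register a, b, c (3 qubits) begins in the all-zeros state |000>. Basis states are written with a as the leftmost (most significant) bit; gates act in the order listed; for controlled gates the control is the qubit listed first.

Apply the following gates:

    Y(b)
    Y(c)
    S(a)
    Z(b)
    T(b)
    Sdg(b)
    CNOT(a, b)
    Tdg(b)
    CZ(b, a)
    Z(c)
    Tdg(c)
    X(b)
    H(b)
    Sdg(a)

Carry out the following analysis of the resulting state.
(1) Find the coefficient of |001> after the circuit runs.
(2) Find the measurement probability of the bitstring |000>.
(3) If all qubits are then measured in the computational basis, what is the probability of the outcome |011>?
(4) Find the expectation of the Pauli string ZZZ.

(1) The final state's coefficient on |001> equals sqrt(2)*exp(I*pi/4)/2.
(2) The probability of measuring |000> is 0.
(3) The probability of measuring |011> is 1/2.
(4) The expectation value of ZZZ is 0.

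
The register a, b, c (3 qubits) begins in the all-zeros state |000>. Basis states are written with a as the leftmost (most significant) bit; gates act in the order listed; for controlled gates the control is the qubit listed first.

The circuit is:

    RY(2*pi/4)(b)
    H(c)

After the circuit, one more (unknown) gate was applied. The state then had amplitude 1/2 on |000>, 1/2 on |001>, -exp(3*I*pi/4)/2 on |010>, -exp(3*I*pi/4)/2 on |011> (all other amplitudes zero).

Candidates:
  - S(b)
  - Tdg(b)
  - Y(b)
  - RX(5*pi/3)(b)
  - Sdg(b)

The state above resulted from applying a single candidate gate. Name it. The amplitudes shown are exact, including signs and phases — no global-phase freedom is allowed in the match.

It was Tdg(b) that produced the state shown.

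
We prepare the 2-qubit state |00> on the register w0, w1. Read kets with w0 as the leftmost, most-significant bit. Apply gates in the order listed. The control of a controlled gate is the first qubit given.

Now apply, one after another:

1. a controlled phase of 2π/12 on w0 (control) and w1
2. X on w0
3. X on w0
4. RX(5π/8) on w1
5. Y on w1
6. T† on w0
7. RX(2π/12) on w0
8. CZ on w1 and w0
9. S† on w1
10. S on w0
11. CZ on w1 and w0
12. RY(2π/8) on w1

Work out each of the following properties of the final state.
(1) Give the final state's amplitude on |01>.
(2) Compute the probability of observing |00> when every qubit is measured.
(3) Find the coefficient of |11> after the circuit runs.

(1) |01> carries amplitude -sqrt(6)*sqrt(1/2 - sqrt(2)/4)*sin(5*pi/16)/4 - sqrt(2)*sqrt(1/2 - sqrt(2)/4)*sin(5*pi/16)/4 + sqrt(2)*sqrt(sqrt(2)/4 + 1/2)*cos(5*pi/16)/4 + sqrt(6)*sqrt(sqrt(2)/4 + 1/2)*cos(5*pi/16)/4 in the final state.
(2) The probability of measuring |00> is -sqrt(2)*cos(5*pi/16)**2/8 - sqrt(6)*cos(5*pi/16)**2/16 + sqrt(3)*cos(5*pi/16)**2/8 + cos(5*pi/16)**2/4 + sqrt(6)*sin(5*pi/16)**2/16 + sqrt(2)*sin(5*pi/16)**2/8 + sqrt(3)*sqrt(1/2 - sqrt(2)/4)*sqrt(sqrt(2)/4 + 1/2)*sin(5*pi/16)*cos(5*pi/16)/2 + sqrt(3)*sin(5*pi/16)**2/8 + sqrt(1/2 - sqrt(2)/4)*sqrt(sqrt(2)/4 + 1/2)*sin(5*pi/16)*cos(5*pi/16) + sin(5*pi/16)**2/4.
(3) |11> carries amplitude -sqrt(6)*sqrt(1/2 - sqrt(2)/4)*sin(5*pi/16)/4 - sqrt(2)*sqrt(sqrt(2)/4 + 1/2)*cos(5*pi/16)/4 + sqrt(2)*sqrt(1/2 - sqrt(2)/4)*sin(5*pi/16)/4 + sqrt(6)*sqrt(sqrt(2)/4 + 1/2)*cos(5*pi/16)/4 in the final state.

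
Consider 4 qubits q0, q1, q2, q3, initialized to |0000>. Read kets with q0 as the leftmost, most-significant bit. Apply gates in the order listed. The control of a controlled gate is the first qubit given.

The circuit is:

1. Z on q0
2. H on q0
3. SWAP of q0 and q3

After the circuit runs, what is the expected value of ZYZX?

The observable ZYZX averages to 0.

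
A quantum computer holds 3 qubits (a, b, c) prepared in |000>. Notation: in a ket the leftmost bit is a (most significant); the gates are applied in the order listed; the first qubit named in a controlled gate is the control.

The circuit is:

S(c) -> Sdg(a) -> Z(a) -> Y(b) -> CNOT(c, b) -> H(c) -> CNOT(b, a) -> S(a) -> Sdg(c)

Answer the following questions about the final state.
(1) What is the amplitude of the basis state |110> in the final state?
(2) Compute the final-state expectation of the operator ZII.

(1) |110> carries amplitude -sqrt(2)/2 in the final state.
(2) In the final state, ZII has expectation -1.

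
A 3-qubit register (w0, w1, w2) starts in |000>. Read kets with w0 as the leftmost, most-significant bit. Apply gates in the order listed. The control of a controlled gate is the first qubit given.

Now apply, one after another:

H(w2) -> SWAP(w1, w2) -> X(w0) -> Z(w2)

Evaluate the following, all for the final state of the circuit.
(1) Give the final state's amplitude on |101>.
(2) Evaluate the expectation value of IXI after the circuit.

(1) The final state's coefficient on |101> equals 0.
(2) The expectation value of IXI is 1.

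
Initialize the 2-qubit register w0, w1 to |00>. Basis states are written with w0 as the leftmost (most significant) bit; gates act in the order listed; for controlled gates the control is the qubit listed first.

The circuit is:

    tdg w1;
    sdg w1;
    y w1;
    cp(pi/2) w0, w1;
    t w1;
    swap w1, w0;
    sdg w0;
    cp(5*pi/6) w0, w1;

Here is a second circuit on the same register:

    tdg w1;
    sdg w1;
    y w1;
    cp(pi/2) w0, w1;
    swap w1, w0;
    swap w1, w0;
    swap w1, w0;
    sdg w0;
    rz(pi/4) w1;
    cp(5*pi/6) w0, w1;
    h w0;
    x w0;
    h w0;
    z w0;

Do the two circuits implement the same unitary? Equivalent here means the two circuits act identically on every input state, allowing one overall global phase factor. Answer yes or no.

No — the two circuits implement different unitaries, even allowing a global phase.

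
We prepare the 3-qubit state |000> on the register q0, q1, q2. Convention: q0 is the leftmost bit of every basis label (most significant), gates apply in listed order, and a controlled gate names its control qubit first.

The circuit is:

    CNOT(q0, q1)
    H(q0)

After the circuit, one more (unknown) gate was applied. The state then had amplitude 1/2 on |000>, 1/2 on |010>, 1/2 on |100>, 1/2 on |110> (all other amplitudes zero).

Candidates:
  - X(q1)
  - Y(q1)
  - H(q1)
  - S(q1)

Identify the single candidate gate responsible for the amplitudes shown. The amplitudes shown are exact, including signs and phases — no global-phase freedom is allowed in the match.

It was H(q1) that produced the state shown.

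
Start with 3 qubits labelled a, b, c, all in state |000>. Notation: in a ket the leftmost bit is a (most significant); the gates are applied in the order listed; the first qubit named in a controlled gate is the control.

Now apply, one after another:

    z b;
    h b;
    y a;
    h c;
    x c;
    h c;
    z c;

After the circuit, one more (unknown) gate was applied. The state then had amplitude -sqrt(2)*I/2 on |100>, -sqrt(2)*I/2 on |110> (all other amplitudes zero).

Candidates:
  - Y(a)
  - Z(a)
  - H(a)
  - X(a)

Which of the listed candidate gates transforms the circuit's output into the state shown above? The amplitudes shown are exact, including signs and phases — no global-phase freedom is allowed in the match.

It was Z(a) that produced the state shown. Key observation: steps 4-7 multiply out to the identity, so the circuit reduces to the remaining gates.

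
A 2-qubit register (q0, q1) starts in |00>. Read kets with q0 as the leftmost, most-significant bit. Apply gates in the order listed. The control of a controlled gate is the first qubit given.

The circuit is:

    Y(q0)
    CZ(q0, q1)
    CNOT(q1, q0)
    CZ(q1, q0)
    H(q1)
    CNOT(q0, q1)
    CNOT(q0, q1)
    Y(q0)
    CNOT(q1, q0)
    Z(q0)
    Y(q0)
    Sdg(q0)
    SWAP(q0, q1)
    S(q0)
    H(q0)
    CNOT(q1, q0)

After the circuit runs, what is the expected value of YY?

The observable YY averages to 1.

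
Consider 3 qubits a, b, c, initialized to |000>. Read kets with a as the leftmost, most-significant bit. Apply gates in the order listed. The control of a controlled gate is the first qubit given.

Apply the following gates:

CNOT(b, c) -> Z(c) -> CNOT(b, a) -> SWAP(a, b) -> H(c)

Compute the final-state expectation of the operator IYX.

The observable IYX averages to 0.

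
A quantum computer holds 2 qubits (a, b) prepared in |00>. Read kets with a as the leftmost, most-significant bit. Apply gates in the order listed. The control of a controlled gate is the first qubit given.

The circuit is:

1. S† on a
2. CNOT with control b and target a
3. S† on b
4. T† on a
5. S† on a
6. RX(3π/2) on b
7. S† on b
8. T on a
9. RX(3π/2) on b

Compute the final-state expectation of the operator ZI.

In the final state, ZI has expectation 1.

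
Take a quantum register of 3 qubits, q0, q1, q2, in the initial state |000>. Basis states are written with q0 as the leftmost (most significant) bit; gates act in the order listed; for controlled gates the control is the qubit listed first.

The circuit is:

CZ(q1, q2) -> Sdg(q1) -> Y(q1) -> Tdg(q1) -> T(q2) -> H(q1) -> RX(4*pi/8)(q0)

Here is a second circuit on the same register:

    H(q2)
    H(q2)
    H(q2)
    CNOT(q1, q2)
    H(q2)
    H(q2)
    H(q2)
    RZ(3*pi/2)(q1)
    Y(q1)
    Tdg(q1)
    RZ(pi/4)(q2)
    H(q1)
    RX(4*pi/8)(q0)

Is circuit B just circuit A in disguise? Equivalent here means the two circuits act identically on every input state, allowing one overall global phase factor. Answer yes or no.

Yes: on every input state the two circuits agree up to one overall phase factor.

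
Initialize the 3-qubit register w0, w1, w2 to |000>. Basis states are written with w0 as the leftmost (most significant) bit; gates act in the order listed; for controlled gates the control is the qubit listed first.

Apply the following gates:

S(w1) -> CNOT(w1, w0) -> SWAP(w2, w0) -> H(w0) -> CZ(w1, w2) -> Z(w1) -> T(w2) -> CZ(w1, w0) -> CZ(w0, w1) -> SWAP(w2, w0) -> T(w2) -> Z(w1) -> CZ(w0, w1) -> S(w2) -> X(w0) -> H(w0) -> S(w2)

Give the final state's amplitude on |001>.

The final state's coefficient on |001> equals -exp(I*pi/4)/2.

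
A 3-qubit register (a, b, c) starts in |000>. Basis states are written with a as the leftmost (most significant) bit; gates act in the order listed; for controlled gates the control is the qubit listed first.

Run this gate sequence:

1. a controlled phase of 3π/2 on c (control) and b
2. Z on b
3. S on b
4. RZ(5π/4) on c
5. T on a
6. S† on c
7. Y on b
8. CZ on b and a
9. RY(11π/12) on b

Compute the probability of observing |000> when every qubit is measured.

The probability of measuring |000> is sqrt(2)/8 + sqrt(6)/8 + 1/2.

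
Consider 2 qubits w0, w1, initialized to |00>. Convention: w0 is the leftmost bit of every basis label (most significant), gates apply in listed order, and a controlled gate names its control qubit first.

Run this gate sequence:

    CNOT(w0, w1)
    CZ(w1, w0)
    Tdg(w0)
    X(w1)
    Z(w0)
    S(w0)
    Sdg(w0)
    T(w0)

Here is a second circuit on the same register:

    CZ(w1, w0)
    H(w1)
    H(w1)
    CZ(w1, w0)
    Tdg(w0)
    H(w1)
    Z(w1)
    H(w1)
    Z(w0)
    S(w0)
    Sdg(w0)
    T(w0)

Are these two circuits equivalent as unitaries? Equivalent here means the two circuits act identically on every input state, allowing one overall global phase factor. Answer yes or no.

No, they are not equivalent — no single phase factor reconciles the two unitaries.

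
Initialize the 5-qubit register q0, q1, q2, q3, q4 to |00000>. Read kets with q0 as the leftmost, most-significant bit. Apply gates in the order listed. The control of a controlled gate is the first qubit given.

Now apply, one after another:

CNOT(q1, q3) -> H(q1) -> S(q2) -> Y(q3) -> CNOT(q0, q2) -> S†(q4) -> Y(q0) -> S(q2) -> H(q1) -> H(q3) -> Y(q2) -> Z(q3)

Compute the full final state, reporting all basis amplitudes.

After the circuit, the state carries amplitude -sqrt(2)*I/2 on |10100>, -sqrt(2)*I/2 on |10110>, and 0 on every other basis state.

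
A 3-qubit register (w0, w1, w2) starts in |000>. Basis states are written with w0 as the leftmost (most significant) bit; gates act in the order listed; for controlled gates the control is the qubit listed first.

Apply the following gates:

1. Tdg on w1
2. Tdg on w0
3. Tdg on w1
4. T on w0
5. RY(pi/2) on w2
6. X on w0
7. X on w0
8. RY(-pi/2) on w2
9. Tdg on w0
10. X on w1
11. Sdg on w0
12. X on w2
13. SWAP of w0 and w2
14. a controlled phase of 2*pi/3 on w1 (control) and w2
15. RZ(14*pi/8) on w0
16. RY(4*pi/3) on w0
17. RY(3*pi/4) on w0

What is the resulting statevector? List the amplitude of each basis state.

The resulting statevector has amplitude (-sqrt(6 - 3*sqrt(2))/4 + sqrt(sqrt(2) + 2)/4)*exp(7*I*pi/8) on |010>, (-sqrt(3*sqrt(2) + 6)/4 - sqrt(2 - sqrt(2))/4)*exp(7*I*pi/8) on |110>, and 0 on every other basis state.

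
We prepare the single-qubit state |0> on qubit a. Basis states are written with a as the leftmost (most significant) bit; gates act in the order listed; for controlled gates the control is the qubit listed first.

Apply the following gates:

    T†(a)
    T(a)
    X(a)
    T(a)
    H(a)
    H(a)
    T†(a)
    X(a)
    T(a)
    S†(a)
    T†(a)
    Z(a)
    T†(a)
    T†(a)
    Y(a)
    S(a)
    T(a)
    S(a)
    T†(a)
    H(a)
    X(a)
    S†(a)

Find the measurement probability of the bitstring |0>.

The probability of measuring |0> is 1/2. Key observation: steps 4-7 multiply out to the identity, so the circuit reduces to the remaining gates.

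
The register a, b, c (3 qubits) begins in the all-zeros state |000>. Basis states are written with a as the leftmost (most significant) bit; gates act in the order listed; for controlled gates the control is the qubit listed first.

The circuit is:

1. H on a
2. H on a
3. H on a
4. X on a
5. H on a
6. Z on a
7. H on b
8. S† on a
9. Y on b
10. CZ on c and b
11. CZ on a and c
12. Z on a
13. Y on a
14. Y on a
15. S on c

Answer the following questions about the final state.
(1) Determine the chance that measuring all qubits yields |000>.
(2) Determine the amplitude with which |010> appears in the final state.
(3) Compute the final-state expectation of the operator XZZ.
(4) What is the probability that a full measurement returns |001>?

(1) Outcome |000> occurs with probability 1/2. Key observation: gates 3-6 undo each other exactly, leaving only the rest of the circuit to track.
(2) The amplitude on |010> is sqrt(2)*I/2.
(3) The expectation value of XZZ is 0.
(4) A full measurement returns |001> with probability 0.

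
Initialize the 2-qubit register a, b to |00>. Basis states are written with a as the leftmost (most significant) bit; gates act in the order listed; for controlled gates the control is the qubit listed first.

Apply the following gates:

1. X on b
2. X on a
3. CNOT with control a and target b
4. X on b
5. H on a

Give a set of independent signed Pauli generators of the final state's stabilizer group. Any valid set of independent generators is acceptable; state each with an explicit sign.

The final state is stabilized by the group generated by -XI, -IZ; other independent generating sets are equally valid.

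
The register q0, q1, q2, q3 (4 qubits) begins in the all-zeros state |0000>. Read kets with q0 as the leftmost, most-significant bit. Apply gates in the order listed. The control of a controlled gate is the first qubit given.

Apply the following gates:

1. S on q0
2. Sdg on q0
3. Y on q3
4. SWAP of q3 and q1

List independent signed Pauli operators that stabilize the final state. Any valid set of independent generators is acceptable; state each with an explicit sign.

The final state is stabilized by the group generated by +ZIII, -IZII, +IIZI, +IIIZ; other independent generating sets are equally valid.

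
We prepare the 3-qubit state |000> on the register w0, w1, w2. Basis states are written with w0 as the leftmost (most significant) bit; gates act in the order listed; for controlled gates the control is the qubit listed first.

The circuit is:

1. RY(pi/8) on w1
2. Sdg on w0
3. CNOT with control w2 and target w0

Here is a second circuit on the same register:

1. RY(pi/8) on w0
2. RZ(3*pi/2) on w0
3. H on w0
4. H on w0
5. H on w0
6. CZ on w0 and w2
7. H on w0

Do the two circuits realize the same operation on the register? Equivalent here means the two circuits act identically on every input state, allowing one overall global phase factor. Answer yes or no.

No — the two circuits implement different unitaries, even allowing a global phase.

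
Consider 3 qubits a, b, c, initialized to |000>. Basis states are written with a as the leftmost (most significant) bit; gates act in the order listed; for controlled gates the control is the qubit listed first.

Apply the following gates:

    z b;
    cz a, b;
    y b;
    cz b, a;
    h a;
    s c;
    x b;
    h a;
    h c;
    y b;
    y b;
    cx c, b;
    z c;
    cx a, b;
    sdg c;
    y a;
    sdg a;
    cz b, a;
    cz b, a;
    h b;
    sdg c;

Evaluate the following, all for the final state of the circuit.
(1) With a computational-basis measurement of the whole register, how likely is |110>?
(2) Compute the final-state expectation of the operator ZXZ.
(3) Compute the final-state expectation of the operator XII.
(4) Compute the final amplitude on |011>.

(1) A full measurement returns |110> with probability 1/4.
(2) In the final state, ZXZ has expectation -1.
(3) In the final state, XII has expectation 0.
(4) The final state's coefficient on |011> equals 0.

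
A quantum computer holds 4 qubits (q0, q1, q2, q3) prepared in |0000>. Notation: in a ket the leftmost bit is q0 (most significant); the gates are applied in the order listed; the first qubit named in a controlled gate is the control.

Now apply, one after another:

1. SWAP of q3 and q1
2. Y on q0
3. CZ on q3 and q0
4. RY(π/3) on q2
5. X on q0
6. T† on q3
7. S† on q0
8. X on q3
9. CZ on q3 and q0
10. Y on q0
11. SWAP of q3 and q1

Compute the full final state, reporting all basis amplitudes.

The resulting statevector has amplitude -sqrt(3)/2 on |1100>, -1/2 on |1110>, and 0 on every other basis state.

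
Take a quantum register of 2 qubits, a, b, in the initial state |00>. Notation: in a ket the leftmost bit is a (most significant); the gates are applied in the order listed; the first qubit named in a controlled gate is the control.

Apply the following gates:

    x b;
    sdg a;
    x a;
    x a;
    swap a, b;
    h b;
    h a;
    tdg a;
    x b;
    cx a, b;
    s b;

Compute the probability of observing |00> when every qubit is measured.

Outcome |00> occurs with probability 1/4.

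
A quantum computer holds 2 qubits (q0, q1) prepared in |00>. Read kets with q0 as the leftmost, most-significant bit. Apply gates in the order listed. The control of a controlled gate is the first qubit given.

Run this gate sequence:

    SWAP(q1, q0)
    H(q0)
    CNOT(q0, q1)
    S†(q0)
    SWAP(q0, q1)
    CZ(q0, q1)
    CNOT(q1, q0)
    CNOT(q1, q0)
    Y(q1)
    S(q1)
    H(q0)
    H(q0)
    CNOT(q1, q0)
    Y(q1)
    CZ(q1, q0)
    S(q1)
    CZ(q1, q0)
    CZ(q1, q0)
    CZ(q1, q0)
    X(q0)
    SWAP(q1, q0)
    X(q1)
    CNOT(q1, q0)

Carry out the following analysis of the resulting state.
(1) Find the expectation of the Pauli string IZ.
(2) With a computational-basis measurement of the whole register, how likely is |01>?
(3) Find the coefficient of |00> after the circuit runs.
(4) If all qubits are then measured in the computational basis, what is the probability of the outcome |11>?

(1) The expectation value of IZ is -1.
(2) Outcome |01> occurs with probability 1/2.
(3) The amplitude on |00> is 0.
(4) A full measurement returns |11> with probability 1/2.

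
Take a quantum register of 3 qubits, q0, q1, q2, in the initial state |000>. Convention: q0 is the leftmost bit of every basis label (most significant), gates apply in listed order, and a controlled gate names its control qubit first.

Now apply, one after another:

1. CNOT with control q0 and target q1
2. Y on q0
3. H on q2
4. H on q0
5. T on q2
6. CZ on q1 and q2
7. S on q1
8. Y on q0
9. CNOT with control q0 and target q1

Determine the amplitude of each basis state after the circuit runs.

The final amplitudes are -1/2 on |000>, -exp(I*pi/4)/2 on |001>, 0 on |010>, 0 on |011>, 0 on |100>, 0 on |101>, -1/2 on |110>, -exp(I*pi/4)/2 on |111>.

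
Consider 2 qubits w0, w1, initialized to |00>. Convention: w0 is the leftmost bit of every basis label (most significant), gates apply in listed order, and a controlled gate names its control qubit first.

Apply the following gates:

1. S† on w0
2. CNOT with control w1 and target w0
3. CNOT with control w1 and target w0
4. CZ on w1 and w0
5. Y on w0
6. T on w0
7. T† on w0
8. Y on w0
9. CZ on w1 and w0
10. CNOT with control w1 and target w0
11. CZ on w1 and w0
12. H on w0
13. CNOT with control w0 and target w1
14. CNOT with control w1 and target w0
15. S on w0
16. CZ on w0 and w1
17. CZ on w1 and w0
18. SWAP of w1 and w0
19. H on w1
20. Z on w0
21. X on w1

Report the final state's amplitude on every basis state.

The final amplitudes are 1/2 on |00>, 1/2 on |01>, -1/2 on |10>, -1/2 on |11>. Key observation: gates 3-10 undo each other exactly, leaving only the rest of the circuit to track.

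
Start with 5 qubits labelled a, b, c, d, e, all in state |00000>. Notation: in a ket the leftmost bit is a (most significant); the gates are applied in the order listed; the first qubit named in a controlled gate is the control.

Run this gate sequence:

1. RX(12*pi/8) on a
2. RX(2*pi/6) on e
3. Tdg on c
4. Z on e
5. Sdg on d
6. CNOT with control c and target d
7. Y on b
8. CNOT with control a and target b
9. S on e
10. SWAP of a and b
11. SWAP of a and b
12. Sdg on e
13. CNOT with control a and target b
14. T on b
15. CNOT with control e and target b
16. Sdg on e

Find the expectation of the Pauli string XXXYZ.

The expectation value of XXXYZ is 0. Key observation: gates 8-13 undo each other exactly, leaving only the rest of the circuit to track.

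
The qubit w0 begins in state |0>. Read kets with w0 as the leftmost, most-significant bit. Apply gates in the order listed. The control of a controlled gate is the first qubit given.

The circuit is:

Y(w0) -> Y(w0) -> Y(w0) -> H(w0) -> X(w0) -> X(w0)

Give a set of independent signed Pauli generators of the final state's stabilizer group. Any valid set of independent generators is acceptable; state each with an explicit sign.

The final state is stabilized by the group generated by -X; other independent generating sets are equally valid.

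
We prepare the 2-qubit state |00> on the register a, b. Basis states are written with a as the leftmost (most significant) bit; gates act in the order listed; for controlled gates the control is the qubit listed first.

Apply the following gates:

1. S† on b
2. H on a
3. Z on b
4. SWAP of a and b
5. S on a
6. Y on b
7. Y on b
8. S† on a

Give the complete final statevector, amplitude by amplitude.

After the circuit, the state carries amplitude sqrt(2)/2 on |00>, sqrt(2)/2 on |01>, 0 on |10>, 0 on |11>.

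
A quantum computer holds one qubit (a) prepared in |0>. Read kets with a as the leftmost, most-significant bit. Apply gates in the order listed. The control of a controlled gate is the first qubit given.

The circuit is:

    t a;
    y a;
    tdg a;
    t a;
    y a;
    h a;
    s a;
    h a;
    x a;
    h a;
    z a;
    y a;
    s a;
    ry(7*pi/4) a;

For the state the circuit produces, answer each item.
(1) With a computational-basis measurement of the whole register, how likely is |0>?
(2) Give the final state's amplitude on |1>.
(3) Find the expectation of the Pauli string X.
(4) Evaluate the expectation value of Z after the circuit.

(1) A full measurement returns |0> with probability 1/2 - sqrt(2)/4. Key observation: gates 8-11 undo each other exactly, leaving only the rest of the circuit to track.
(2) The amplitude on |1> is sqrt(2)*(sqrt(2 - sqrt(2)) + sqrt(sqrt(2) + 2))/4.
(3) The expectation value of X is -sqrt(2)/2.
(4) The expectation value of Z is -sqrt(2)/2.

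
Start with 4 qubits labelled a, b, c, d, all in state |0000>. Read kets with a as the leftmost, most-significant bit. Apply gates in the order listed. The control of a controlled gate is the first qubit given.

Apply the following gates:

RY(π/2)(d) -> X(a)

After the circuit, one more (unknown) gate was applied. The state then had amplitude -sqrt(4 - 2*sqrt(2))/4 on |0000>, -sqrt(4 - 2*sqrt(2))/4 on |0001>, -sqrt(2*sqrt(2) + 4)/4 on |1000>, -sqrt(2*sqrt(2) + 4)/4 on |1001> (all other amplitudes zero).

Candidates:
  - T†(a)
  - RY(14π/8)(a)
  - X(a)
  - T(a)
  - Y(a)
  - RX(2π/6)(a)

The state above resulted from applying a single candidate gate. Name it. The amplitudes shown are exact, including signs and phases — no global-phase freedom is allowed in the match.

The unique candidate consistent with the amplitudes is RY(14π/8)(a).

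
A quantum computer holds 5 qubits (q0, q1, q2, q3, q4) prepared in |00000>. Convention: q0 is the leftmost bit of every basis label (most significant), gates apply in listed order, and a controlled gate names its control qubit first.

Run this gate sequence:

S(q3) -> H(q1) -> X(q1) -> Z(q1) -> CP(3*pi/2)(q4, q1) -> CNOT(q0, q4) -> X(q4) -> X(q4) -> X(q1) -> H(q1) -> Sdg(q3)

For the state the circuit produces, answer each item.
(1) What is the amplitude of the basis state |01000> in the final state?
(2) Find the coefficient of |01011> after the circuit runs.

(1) |01000> carries amplitude -1 in the final state.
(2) The final state's coefficient on |01011> equals 0.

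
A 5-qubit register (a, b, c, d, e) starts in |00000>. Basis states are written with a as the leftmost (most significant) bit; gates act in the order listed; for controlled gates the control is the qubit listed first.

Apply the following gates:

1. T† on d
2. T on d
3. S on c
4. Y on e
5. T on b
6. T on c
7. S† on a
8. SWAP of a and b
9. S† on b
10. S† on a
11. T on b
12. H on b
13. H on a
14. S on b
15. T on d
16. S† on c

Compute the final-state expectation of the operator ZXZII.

The observable ZXZII averages to 0.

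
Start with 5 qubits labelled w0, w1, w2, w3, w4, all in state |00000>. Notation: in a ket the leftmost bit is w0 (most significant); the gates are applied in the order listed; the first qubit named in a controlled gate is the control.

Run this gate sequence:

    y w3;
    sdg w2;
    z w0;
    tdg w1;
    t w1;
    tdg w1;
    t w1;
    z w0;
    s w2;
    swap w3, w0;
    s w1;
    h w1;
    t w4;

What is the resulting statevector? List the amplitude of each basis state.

The resulting statevector has amplitude sqrt(2)*I/2 on |10000>, sqrt(2)*I/2 on |11000>, and 0 on every other basis state. Key observation: the block from step 2 through step 9 cancels to the identity and can be dropped.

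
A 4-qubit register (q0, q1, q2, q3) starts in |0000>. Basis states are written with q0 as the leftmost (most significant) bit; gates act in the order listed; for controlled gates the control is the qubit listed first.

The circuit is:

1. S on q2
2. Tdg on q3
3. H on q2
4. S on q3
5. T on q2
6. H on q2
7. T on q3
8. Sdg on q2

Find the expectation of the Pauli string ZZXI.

In the final state, ZZXI has expectation -sqrt(2)/2.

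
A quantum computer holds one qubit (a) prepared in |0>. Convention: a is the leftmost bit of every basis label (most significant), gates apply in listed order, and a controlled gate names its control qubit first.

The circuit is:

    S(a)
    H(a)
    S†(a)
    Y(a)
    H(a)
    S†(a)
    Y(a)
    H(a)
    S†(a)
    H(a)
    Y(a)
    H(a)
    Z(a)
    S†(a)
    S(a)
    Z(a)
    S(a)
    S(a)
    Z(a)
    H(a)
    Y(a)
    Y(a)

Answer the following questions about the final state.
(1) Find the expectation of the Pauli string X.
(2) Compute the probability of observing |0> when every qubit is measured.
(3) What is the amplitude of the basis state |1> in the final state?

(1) The observable X averages to 1.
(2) The probability of measuring |0> is 1/2.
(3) The final state's coefficient on |1> equals 1/2 + I/2.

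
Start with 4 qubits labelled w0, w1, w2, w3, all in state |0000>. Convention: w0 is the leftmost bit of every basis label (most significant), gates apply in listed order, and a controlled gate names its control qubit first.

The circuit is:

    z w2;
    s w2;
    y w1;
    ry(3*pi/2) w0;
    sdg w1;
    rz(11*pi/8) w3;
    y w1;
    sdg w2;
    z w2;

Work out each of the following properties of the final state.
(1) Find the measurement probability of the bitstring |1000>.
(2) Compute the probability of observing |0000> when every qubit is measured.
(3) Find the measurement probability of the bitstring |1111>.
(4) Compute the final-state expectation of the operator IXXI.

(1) The probability of measuring |1000> is 1/2.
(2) The probability of measuring |0000> is 1/2.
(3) A full measurement returns |1111> with probability 0.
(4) The observable IXXI averages to 0.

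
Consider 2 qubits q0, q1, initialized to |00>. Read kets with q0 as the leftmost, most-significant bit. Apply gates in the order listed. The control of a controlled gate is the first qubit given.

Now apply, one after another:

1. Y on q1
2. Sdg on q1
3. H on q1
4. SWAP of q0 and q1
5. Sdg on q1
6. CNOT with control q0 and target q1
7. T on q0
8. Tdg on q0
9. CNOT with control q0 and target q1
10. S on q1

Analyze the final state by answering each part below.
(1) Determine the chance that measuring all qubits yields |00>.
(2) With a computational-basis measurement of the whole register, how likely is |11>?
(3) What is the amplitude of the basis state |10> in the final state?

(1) A full measurement returns |00> with probability 1/2. Key observation: gates 5-10 undo each other exactly, leaving only the rest of the circuit to track.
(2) A full measurement returns |11> with probability 0.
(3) |10> carries amplitude -sqrt(2)/2 in the final state.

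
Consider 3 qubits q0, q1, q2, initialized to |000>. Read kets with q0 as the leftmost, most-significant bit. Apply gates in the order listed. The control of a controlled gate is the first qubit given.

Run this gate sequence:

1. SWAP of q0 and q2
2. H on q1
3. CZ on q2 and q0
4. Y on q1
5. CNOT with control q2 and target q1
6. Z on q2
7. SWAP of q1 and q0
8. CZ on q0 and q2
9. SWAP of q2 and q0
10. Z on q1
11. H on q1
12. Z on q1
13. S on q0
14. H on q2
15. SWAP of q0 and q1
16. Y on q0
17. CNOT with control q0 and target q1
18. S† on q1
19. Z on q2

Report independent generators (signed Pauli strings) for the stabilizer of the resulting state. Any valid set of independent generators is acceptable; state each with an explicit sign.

The stabilizer group can be generated by -XYI, +ZZI, -IIZ, among other valid generating sets.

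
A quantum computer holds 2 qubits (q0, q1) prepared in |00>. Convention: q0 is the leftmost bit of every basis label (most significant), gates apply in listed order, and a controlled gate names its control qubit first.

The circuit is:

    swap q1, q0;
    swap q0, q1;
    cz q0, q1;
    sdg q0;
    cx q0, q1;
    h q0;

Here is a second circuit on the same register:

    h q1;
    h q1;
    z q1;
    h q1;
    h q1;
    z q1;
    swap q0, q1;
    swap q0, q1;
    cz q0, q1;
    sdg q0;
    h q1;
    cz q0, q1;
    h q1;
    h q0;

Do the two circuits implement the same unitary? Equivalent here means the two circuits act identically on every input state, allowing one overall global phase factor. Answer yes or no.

Yes — the two circuits implement the same unitary up to a global phase.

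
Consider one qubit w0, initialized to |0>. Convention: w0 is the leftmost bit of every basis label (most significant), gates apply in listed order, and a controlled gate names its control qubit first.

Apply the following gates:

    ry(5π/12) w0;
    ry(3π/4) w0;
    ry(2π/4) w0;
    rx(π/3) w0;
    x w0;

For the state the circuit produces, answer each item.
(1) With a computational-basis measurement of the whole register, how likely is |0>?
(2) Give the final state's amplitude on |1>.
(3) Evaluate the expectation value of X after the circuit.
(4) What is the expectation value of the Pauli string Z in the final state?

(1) A full measurement returns |0> with probability 3/8.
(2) |1> carries amplitude -3/4 - I/4 in the final state.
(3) The expectation value of X is -sqrt(3)/2.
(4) The expectation value of Z is -1/4.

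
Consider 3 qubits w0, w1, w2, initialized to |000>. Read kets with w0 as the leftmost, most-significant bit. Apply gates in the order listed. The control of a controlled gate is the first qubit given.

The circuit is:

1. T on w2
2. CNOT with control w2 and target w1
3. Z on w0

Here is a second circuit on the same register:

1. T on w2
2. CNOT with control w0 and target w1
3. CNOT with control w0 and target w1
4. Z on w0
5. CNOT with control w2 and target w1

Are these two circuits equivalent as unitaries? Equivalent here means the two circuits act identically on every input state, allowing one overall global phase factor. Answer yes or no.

Yes — the two circuits implement the same unitary up to a global phase.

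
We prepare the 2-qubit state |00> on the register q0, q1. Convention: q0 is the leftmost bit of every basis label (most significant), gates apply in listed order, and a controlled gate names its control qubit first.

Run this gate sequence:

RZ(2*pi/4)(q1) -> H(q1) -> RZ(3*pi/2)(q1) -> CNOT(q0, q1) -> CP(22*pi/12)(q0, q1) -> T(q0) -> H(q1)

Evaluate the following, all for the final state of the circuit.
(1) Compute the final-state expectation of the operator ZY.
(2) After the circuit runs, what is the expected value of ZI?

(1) In the final state, ZY has expectation 1.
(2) The observable ZI averages to 1.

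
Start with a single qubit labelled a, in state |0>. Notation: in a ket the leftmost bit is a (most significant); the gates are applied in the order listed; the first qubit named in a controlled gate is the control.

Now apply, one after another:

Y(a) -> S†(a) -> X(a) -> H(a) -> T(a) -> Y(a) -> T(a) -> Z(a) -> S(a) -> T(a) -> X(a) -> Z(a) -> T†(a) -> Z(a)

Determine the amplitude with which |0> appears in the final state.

The amplitude on |0> is sqrt(2)*I/2.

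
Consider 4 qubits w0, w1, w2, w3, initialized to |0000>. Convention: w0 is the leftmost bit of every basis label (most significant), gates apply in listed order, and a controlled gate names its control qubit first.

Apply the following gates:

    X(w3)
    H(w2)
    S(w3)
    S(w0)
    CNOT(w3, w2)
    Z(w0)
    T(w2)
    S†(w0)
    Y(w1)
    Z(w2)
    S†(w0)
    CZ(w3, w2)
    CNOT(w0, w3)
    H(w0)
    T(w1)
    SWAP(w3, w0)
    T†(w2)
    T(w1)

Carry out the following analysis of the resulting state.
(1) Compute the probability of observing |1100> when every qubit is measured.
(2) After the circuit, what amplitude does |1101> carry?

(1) A full measurement returns |1100> with probability 1/4.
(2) |1101> carries amplitude -I/2 in the final state.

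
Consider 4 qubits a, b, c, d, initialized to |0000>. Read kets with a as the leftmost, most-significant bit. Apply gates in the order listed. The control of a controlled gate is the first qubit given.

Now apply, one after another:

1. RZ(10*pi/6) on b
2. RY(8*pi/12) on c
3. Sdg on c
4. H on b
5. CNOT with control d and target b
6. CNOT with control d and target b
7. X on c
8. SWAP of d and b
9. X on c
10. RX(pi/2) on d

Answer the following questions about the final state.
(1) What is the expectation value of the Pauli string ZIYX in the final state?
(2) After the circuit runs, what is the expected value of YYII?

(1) The expectation value of ZIYX is -sqrt(3)/2. Key observation: gates 5-6 undo each other exactly, leaving only the rest of the circuit to track.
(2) The observable YYII averages to 0.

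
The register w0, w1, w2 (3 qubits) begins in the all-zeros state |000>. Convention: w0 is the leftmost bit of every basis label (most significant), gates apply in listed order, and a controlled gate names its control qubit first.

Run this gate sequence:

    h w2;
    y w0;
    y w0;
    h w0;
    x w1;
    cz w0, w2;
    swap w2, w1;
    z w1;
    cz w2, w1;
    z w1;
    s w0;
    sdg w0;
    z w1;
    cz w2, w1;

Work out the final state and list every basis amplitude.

After the circuit, the state carries amplitude 0 on |000>, 1/2 on |001>, 0 on |010>, -1/2 on |011>, 0 on |100>, 1/2 on |101>, 0 on |110>, 1/2 on |111>. Key observation: steps 9-14 multiply out to the identity, so the circuit reduces to the remaining gates.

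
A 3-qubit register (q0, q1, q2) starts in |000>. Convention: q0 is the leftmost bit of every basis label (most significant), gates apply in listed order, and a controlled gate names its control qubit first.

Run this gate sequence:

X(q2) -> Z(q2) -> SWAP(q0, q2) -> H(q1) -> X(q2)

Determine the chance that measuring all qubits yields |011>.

Outcome |011> occurs with probability 0.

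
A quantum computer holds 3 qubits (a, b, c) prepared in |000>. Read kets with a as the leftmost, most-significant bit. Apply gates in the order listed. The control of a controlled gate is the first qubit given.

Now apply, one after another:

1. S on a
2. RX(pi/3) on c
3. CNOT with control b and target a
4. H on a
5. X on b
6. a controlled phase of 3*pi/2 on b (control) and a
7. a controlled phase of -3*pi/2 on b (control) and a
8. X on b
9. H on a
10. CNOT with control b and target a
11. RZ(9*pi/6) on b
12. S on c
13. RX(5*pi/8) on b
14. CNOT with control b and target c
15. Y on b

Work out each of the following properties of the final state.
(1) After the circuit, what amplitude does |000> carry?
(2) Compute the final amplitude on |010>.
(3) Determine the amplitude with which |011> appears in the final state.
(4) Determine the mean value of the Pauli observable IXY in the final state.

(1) |000> carries amplitude exp(I*pi/4)*sin(5*pi/16)/2 in the final state. Key observation: gates 3-10 undo each other exactly, leaving only the rest of the circuit to track.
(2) |010> carries amplitude -sqrt(3)*exp(3*I*pi/4)*cos(5*pi/16)/2 in the final state.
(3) |011> carries amplitude -exp(3*I*pi/4)*cos(5*pi/16)/2 in the final state.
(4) In the final state, IXY has expectation sqrt(sqrt(2) + 2)/4.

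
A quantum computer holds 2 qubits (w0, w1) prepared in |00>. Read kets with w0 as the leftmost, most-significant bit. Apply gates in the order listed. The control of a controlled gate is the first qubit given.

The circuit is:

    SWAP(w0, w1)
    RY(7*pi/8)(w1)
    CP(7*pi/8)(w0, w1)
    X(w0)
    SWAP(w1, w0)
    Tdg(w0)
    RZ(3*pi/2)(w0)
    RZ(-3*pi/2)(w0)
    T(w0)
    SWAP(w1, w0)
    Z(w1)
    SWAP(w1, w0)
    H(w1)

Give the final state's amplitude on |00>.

The final state's coefficient on |00> equals sqrt(2)*sin(pi/16)/2. Key observation: gates 5-10 undo each other exactly, leaving only the rest of the circuit to track.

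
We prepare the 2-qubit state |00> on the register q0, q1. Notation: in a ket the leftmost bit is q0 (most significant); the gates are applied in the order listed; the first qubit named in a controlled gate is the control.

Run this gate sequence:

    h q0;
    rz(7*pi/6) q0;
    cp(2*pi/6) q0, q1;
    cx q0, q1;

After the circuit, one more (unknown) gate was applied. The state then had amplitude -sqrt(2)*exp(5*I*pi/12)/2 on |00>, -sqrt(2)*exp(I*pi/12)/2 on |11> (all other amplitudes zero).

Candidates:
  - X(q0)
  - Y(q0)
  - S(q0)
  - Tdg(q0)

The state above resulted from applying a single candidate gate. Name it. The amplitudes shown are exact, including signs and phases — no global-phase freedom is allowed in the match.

It was S(q0) that produced the state shown.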